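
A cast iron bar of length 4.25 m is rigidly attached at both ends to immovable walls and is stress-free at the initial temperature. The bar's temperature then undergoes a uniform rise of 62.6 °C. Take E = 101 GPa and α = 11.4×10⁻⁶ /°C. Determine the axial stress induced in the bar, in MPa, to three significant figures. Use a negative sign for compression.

Free thermal expansion αLΔT = 11.4e-6 · 4250 · 62.6 = 3.033 mm.
The walls impose strain ε = −(3.033)/4250 = -7.1364e-04; σ = Eε = 101000 · -7.1364e-04 = -72.08 MPa.

-72.1 MPa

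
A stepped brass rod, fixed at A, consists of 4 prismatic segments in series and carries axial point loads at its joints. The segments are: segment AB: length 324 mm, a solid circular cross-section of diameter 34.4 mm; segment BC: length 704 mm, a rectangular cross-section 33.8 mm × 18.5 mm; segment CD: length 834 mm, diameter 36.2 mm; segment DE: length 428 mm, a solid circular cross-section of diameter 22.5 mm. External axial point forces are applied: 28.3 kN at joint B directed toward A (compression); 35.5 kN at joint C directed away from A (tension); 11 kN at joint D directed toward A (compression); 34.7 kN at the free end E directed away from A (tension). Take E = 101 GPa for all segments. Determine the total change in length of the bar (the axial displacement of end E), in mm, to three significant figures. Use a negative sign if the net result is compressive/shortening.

1.33 mm

Internal axial forces (sectioning from the free end, tension +): N_DE = 34.7 kN, N_CD = 23.7 kN, N_BC = 59.2 kN, N_AB = 30.9 kN.
A_AB = 929.4 mm².
A_BC = 625.3 mm².
A_CD = 1029 mm².
A_DE = 397.6 mm².
δ_AB = 30900·324/(929.4·101000) = 0.1067 mm
δ_BC = 59200·704/(625.3·101000) = 0.6599 mm
δ_CD = 23700·834/(1029·101000) = 0.1901 mm
δ_DE = 34700·428/(397.6·101000) = 0.3698 mm
δ = Σδ_i = 1.327 mm.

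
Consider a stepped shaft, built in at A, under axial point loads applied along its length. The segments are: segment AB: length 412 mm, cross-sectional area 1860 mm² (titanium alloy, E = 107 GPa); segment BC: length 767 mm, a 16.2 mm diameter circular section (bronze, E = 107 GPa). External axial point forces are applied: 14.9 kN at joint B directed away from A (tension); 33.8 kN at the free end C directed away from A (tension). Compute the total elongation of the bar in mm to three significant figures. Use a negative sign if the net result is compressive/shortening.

1.28 mm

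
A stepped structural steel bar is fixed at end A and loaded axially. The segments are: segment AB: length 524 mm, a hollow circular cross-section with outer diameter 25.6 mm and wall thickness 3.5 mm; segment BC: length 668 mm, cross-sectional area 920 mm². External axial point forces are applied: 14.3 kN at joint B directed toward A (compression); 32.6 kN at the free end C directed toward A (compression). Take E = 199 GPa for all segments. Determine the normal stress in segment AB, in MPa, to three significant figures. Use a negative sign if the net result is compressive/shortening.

-193 MPa

Internal axial forces (sectioning from the free end, tension +): N_BC = -32.6 kN, N_AB = -46.9 kN.
A_AB = 243 mm².
σ_AB = N_AB/A_AB = -46900/243 = -193 MPa.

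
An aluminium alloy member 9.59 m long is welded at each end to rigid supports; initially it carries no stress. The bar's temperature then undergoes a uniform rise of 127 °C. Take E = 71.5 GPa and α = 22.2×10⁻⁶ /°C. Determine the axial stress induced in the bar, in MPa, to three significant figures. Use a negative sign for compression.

-202 MPa

Free thermal expansion αLΔT = 22.2e-6 · 9590 · 127 = 27.04 mm.
The walls impose strain ε = −(27.04)/9590 = -2.8194e-03; σ = Eε = 71500 · -2.8194e-03 = -201.6 MPa.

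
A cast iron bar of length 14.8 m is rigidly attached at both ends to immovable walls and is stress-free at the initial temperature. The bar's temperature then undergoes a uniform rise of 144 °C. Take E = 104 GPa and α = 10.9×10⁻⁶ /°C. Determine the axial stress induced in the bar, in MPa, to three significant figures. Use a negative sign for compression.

-163 MPa

Free thermal expansion αLΔT = 10.9e-6 · 14800 · 144 = 23.23 mm.
The walls impose strain ε = −(23.23)/14800 = -1.5696e-03; σ = Eε = 104000 · -1.5696e-03 = -163.2 MPa.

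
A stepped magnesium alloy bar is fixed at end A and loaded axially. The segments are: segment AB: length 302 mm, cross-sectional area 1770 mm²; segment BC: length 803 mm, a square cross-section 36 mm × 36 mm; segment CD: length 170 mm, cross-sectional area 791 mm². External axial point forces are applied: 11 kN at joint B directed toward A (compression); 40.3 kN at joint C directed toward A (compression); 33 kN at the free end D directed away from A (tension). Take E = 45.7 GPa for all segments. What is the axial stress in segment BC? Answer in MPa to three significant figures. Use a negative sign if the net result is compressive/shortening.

-5.63 MPa

Internal axial forces (sectioning from the free end, tension +): N_CD = 33 kN, N_BC = -7.3 kN, N_AB = -18.3 kN.
A_BC = 1296 mm².
σ_BC = N_BC/A_BC = -7300/1296 = -5.633 MPa.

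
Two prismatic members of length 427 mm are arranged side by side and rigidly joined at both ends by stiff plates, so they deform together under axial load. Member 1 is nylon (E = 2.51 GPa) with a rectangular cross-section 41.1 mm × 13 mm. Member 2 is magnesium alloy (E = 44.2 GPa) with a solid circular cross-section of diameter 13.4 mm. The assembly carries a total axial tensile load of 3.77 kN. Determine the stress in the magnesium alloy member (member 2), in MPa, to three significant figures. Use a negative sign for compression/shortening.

A_1 = 534.3 mm².
A_2 = 141 mm².
Equal strain + equilibrium ⇒ each member carries load in proportion to AE: A₁E₁ = 1341000 N, A₂E₂ = 6233000 N, ΣAE = 7574000 N.
σ₂ = P·E₂/ΣAE = 3770·44200/7574000 = 22 MPa.

22.0 MPa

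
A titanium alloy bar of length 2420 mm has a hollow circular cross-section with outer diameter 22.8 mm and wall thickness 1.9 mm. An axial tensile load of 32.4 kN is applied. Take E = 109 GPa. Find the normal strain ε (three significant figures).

A = 124.8 mm².
σ = N/A = 259.7 MPa; ε = σ/E = 259.7/109000 = 2.383e-03.

0.00238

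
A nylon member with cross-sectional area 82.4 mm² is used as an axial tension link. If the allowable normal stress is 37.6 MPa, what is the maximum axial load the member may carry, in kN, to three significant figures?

3.10 kN

P_max = σ_allow · A = 37.6 · 82.4 = 3098 N = 3.098 kN.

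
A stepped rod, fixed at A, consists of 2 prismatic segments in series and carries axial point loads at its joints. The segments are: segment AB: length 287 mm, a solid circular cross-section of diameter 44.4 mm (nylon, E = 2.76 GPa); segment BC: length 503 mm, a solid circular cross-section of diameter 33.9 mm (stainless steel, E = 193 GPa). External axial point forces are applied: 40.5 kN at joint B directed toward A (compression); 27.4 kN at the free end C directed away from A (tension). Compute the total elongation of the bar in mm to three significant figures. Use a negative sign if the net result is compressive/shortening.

-0.801 mm

Internal axial forces (sectioning from the free end, tension +): N_BC = 27.4 kN, N_AB = -13.1 kN.
A_AB = 1548 mm².
A_BC = 902.6 mm².
δ_AB = -13100·287/(1548·2760) = -0.8798 mm
δ_BC = 27400·503/(902.6·193000) = 0.07912 mm
δ = Σδ_i = -0.8007 mm.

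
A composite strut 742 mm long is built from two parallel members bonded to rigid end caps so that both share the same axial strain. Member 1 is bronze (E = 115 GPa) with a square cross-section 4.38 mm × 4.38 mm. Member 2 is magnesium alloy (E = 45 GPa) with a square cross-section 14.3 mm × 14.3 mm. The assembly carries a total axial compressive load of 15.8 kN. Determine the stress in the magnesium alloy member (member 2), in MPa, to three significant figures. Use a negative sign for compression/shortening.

A_1 = 19.18 mm².
A_2 = 204.5 mm².
Equal strain + equilibrium ⇒ each member carries load in proportion to AE: A₁E₁ = 2206000 N, A₂E₂ = 9202000 N, ΣAE = 11410000 N.
σ₂ = P·E₂/ΣAE = -15800·45000/11410000 = -62.32 MPa.

-62.3 MPa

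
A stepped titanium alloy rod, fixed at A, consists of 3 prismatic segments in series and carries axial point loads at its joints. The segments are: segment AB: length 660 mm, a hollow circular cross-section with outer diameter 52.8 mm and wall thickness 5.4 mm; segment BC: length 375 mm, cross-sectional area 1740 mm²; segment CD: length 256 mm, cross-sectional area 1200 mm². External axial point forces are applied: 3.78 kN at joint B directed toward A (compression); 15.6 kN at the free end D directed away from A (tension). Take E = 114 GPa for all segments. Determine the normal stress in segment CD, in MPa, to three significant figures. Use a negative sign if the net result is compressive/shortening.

13.0 MPa

Internal axial forces (sectioning from the free end, tension +): N_CD = 15.6 kN, N_BC = 15.6 kN, N_AB = 11.82 kN.
σ_CD = N_CD/A_CD = 15600/1200 = 13 MPa.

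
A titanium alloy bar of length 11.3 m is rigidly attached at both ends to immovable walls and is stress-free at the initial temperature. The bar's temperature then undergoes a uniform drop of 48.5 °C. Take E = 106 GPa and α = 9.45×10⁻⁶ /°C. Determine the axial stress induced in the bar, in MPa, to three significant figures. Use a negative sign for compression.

48.6 MPa

Free thermal expansion αLΔT = 9.45e-6 · 11300 · -48.5 = -5.179 mm.
The walls impose strain ε = −(-5.179)/11300 = 4.5833e-04; σ = Eε = 106000 · 4.5833e-04 = 48.58 MPa.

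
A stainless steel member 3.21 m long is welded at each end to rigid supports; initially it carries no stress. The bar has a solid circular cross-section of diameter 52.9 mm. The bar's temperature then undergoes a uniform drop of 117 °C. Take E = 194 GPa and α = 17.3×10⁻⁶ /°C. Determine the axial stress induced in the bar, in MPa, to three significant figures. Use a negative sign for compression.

393 MPa

Free thermal expansion αLΔT = 17.3e-6 · 3210 · -117 = -6.497 mm.
The walls impose strain ε = −(-6.497)/3210 = 2.0241e-03; σ = Eε = 194000 · 2.0241e-03 = 392.7 MPa.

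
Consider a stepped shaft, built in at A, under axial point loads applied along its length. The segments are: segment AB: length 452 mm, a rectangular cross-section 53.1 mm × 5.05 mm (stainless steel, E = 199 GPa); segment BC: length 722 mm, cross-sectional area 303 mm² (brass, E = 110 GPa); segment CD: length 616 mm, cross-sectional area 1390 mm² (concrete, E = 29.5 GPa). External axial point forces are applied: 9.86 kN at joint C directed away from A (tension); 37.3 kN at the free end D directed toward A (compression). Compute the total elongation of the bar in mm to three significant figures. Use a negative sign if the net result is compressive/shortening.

Internal axial forces (sectioning from the free end, tension +): N_CD = -37.3 kN, N_BC = -27.44 kN, N_AB = -27.44 kN.
A_AB = 268.2 mm².
δ_AB = -27440·452/(268.2·199000) = -0.2324 mm
δ_BC = -27440·722/(303·110000) = -0.5944 mm
δ_CD = -37300·616/(1390·29500) = -0.5603 mm
δ = Σδ_i = -1.387 mm.

-1.39 mm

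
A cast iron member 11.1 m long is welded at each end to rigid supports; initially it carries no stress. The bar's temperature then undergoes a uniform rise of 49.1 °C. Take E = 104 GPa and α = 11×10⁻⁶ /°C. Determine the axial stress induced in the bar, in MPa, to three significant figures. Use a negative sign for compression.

-56.2 MPa

Free thermal expansion αLΔT = 11e-6 · 11100 · 49.1 = 5.995 mm.
The walls impose strain ε = −(5.995)/11100 = -5.4010e-04; σ = Eε = 104000 · -5.4010e-04 = -56.17 MPa.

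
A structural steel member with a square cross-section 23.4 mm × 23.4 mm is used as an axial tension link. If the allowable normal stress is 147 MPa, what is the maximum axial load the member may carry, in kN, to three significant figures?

80.5 kN

A = 547.6 mm².
P_max = σ_allow · A = 147 · 547.6 = 80490 N = 80.49 kN.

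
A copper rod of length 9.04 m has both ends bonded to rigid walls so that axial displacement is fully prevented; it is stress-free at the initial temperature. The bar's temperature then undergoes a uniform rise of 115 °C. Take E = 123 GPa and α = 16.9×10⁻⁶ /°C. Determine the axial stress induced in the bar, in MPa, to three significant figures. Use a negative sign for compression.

-239 MPa

Free thermal expansion αLΔT = 16.9e-6 · 9040 · 115 = 17.57 mm.
The walls impose strain ε = −(17.57)/9040 = -1.9435e-03; σ = Eε = 123000 · -1.9435e-03 = -239.1 MPa.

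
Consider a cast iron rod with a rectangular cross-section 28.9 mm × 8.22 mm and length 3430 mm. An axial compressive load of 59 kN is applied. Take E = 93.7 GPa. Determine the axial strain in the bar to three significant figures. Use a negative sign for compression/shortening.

A = 237.6 mm².
σ = N/A = -248.4 MPa; ε = σ/E = -248.4/93700 = -2.651e-03.

-0.00265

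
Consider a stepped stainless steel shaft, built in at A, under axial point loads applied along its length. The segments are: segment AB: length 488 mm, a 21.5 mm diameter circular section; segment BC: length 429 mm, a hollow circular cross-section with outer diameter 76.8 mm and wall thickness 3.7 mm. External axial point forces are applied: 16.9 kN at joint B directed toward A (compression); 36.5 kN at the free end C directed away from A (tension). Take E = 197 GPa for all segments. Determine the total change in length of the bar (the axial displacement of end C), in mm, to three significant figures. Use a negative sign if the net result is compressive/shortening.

Internal axial forces (sectioning from the free end, tension +): N_BC = 36.5 kN, N_AB = 19.6 kN.
A_AB = 363.1 mm².
A_BC = 849.7 mm².
δ_AB = 19600·488/(363.1·197000) = 0.1337 mm
δ_BC = 36500·429/(849.7·197000) = 0.09354 mm
δ = Σδ_i = 0.2273 mm.

0.227 mm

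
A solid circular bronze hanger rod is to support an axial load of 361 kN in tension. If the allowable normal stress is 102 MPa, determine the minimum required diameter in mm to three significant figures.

Required area A ≥ P/σ_allow = 361000/102 = 3539 mm².
For a solid circular section, d ≥ √(4A/π) = 67.13 mm.

67.1 mm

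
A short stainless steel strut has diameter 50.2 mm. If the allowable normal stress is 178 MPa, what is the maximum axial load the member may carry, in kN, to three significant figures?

352 kN

A = 1979 mm².
P_max = σ_allow · A = 178 · 1979 = 352300 N = 352.3 kN.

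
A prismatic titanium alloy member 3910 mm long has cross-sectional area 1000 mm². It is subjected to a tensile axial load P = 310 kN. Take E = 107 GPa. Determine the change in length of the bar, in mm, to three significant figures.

δ_mech = NL/(AE) = 310000·3910/(1000·107000) = 11.33 mm.

11.3 mm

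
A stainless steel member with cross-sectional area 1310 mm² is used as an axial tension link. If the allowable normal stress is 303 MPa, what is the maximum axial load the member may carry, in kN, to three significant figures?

397 kN

P_max = σ_allow · A = 303 · 1310 = 396900 N = 396.9 kN.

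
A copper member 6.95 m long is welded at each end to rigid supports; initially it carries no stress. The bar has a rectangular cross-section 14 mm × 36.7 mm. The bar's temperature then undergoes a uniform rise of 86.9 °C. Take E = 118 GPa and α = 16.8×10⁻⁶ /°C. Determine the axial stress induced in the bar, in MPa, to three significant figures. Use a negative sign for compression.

-172 MPa

Free thermal expansion αLΔT = 16.8e-6 · 6950 · 86.9 = 10.15 mm.
The walls impose strain ε = −(10.15)/6950 = -1.4599e-03; σ = Eε = 118000 · -1.4599e-03 = -172.3 MPa.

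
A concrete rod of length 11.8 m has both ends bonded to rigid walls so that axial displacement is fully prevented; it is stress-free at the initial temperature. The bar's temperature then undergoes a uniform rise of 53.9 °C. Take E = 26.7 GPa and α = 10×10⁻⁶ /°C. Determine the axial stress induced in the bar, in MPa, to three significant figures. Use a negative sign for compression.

Free thermal expansion αLΔT = 10e-6 · 11800 · 53.9 = 6.36 mm.
The walls impose strain ε = −(6.36)/11800 = -5.3900e-04; σ = Eε = 26700 · -5.3900e-04 = -14.39 MPa.

-14.4 MPa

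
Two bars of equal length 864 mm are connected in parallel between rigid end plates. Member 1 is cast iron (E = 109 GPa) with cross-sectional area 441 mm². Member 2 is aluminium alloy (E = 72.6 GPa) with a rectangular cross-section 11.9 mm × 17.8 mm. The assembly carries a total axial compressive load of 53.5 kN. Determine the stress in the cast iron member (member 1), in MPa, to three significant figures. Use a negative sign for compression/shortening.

A_2 = 211.8 mm².
Equal strain + equilibrium ⇒ each member carries load in proportion to AE: A₁E₁ = 48070000 N, A₂E₂ = 15380000 N, ΣAE = 63450000 N.
σ₁ = P·E₁/ΣAE = -53500·109000/63450000 = -91.91 MPa.

-91.9 MPa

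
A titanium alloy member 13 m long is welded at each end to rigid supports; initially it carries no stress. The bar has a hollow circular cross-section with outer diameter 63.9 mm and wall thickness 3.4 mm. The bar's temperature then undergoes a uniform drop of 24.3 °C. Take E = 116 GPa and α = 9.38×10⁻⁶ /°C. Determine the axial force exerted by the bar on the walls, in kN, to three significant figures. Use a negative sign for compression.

Free thermal expansion αLΔT = 9.38e-6 · 13000 · -24.3 = -2.963 mm.
The walls impose strain ε = −(-2.963)/13000 = 2.2793e-04; σ = Eε = 116000 · 2.2793e-04 = 26.44 MPa.
Wall reaction R = σ·A = 26.44·646.2 = 17090 N = 17.09 kN.

17.1 kN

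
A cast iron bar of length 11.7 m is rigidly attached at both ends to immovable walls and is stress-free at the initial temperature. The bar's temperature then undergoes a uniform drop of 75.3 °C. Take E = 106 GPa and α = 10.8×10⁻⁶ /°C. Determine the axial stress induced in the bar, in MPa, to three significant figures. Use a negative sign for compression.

Free thermal expansion αLΔT = 10.8e-6 · 11700 · -75.3 = -9.515 mm.
The walls impose strain ε = −(-9.515)/11700 = 8.1324e-04; σ = Eε = 106000 · 8.1324e-04 = 86.2 MPa.

86.2 MPa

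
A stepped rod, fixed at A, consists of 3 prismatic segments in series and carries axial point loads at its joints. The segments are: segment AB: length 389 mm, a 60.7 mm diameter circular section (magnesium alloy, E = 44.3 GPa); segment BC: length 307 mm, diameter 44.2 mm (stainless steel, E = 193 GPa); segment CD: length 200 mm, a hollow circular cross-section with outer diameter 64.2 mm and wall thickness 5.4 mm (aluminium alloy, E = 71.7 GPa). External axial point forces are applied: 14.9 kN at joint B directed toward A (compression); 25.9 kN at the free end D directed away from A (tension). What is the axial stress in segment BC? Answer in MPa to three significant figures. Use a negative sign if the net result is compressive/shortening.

Internal axial forces (sectioning from the free end, tension +): N_CD = 25.9 kN, N_BC = 25.9 kN, N_AB = 11 kN.
A_BC = 1534 mm².
σ_BC = N_BC/A_BC = 25900/1534 = 16.88 MPa.

16.9 MPa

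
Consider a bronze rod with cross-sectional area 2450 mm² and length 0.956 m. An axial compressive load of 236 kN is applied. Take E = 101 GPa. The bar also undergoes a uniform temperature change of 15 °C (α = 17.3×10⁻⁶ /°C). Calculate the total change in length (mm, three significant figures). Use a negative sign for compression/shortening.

-0.664 mm

δ_mech = NL/(AE) = -236000·956/(2450·101000) = -0.9118 mm.
δ_thermal = αLΔT = 17.3e-6·956·15 = 0.2481 mm.
δ = δ_mech + δ_thermal = -0.6637 mm.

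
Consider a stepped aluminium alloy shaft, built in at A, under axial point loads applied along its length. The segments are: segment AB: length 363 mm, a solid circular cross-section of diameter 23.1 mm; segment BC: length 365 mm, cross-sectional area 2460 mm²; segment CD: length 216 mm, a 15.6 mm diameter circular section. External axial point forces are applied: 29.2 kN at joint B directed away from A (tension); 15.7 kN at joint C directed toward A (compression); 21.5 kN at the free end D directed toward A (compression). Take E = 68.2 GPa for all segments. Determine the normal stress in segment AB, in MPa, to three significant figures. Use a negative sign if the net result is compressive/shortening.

Internal axial forces (sectioning from the free end, tension +): N_CD = -21.5 kN, N_BC = -37.2 kN, N_AB = -8 kN.
A_AB = 419.1 mm².
σ_AB = N_AB/A_AB = -8000/419.1 = -19.09 MPa.

-19.1 MPa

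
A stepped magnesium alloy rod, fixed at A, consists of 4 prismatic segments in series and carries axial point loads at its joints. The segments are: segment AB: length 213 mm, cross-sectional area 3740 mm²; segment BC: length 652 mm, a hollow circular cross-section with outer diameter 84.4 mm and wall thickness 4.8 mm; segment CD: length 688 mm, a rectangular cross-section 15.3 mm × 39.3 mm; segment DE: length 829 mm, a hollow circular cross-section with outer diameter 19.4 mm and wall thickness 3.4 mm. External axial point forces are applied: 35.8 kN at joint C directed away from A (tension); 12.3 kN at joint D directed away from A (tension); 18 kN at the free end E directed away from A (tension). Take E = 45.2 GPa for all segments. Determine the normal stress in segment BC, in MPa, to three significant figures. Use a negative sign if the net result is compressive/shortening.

Internal axial forces (sectioning from the free end, tension +): N_DE = 18 kN, N_CD = 30.3 kN, N_BC = 66.1 kN, N_AB = 66.1 kN.
A_BC = 1200 mm².
σ_BC = N_BC/A_BC = 66100/1200 = 55.07 MPa.

55.1 MPa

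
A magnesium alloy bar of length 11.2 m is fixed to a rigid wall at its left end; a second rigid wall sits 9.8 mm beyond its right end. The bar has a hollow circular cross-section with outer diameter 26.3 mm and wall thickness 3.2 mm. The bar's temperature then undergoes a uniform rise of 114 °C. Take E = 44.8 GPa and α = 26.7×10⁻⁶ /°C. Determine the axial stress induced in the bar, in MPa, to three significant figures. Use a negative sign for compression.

Free thermal expansion αLΔT = 26.7e-6 · 11200 · 114 = 34.09 mm.
The walls engage after the gap closes; constrained expansion = 34.09 − 9.8 = 24.29 mm.
The walls impose strain ε = −(24.29)/11200 = -2.1688e-03; σ = Eε = 44800 · -2.1688e-03 = -97.16 MPa.

-97.2 MPa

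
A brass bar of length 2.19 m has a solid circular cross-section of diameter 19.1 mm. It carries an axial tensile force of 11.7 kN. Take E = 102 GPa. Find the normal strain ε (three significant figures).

4.00e-04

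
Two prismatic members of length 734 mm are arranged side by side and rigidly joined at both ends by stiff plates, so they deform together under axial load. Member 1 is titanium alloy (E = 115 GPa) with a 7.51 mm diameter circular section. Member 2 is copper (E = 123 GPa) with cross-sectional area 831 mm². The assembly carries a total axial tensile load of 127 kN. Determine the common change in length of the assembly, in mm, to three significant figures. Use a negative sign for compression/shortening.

A_1 = 44.3 mm².
Equal strain + equilibrium ⇒ each member carries load in proportion to AE: A₁E₁ = 5094000 N, A₂E₂ = 102200000 N, ΣAE = 107300000 N.
δ = PL/ΣAE = 127000·734/107300000 = 0.8687 mm.

0.869 mm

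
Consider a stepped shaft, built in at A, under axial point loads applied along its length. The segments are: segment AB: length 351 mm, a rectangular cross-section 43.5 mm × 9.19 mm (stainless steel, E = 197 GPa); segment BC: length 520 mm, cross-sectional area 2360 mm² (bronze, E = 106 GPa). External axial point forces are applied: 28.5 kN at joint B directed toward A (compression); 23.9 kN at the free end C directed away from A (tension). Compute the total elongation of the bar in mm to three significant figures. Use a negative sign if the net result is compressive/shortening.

0.0292 mm

Internal axial forces (sectioning from the free end, tension +): N_BC = 23.9 kN, N_AB = -4.6 kN.
A_AB = 399.8 mm².
δ_AB = -4600·351/(399.8·197000) = -0.0205 mm
δ_BC = 23900·520/(2360·106000) = 0.04968 mm
δ = Σδ_i = 0.02918 mm.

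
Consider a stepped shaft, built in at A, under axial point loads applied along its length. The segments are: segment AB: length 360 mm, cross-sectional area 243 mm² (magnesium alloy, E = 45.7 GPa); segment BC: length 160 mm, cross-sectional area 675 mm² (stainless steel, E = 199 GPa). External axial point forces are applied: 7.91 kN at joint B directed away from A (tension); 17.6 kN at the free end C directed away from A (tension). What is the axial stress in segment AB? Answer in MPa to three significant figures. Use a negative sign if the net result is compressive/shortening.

Internal axial forces (sectioning from the free end, tension +): N_BC = 17.6 kN, N_AB = 25.51 kN.
σ_AB = N_AB/A_AB = 25510/243 = 105 MPa.

105 MPa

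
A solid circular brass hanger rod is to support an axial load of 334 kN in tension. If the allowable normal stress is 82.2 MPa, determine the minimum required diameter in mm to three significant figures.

71.9 mm

Required area A ≥ P/σ_allow = 334000/82.2 = 4063 mm².
For a solid circular section, d ≥ √(4A/π) = 71.93 mm.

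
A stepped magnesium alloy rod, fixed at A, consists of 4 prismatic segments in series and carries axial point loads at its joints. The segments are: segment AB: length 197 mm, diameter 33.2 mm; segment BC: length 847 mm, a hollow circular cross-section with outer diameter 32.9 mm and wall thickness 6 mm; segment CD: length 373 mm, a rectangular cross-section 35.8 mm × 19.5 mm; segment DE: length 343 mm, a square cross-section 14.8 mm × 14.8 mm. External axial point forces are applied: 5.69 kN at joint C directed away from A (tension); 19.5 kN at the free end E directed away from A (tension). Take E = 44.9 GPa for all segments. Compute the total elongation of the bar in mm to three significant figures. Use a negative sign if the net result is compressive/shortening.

Internal axial forces (sectioning from the free end, tension +): N_DE = 19.5 kN, N_CD = 19.5 kN, N_BC = 25.19 kN, N_AB = 25.19 kN.
A_AB = 865.7 mm².
A_BC = 507.1 mm².
A_CD = 698.1 mm².
A_DE = 219 mm².
δ_AB = 25190·197/(865.7·44900) = 0.1277 mm
δ_BC = 25190·847/(507.1·44900) = 0.9372 mm
δ_CD = 19500·373/(698.1·44900) = 0.232 mm
δ_DE = 19500·343/(219·44900) = 0.6801 mm
δ = Σδ_i = 1.977 mm.

1.98 mm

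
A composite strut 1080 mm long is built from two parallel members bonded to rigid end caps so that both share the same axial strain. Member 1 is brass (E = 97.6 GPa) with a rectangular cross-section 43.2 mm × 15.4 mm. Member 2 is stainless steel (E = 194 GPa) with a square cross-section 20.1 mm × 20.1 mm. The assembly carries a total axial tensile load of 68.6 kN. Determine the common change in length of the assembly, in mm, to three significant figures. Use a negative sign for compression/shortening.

A_1 = 665.3 mm².
A_2 = 404 mm².
Equal strain + equilibrium ⇒ each member carries load in proportion to AE: A₁E₁ = 64930000 N, A₂E₂ = 78380000 N, ΣAE = 143300000 N.
δ = PL/ΣAE = 68600·1080/143300000 = 0.517 mm.

0.517 mm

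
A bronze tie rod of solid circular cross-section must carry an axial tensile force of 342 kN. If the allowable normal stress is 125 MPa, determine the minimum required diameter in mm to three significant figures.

Required area A ≥ P/σ_allow = 342000/125 = 2736 mm².
For a solid circular section, d ≥ √(4A/π) = 59.02 mm.

59.0 mm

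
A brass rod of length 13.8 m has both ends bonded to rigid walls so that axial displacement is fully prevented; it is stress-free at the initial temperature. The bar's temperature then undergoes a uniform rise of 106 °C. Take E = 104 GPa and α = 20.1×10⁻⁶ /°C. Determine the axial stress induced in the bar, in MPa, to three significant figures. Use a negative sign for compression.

-222 MPa

Free thermal expansion αLΔT = 20.1e-6 · 13800 · 106 = 29.4 mm.
The walls impose strain ε = −(29.4)/13800 = -2.1306e-03; σ = Eε = 104000 · -2.1306e-03 = -221.6 MPa.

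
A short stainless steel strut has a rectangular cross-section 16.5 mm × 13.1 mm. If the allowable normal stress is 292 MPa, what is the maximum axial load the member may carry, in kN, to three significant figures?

63.1 kN

A = 216.2 mm².
P_max = σ_allow · A = 292 · 216.2 = 63120 N = 63.12 kN.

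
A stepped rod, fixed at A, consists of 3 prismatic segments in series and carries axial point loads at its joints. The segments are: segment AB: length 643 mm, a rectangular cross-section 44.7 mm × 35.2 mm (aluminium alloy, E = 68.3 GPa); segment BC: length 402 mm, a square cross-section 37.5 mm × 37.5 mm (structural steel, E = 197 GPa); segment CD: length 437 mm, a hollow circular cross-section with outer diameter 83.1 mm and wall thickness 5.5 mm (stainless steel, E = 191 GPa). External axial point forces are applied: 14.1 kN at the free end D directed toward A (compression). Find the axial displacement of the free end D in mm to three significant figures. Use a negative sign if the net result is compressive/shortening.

Internal axial forces (sectioning from the free end, tension +): N_CD = -14.1 kN, N_BC = -14.1 kN, N_AB = -14.1 kN.
A_AB = 1573 mm².
A_BC = 1406 mm².
A_CD = 1341 mm².
δ_AB = -14100·643/(1573·68300) = -0.08436 mm
δ_BC = -14100·402/(1406·197000) = -0.02046 mm
δ_CD = -14100·437/(1341·191000) = -0.02406 mm
δ = Σδ_i = -0.1289 mm.

-0.129 mm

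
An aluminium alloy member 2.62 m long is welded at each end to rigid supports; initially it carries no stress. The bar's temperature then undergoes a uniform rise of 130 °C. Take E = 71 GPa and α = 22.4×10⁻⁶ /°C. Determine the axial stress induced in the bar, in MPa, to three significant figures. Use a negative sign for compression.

-207 MPa

Free thermal expansion αLΔT = 22.4e-6 · 2620 · 130 = 7.629 mm.
The walls impose strain ε = −(7.629)/2620 = -2.9120e-03; σ = Eε = 71000 · -2.9120e-03 = -206.8 MPa.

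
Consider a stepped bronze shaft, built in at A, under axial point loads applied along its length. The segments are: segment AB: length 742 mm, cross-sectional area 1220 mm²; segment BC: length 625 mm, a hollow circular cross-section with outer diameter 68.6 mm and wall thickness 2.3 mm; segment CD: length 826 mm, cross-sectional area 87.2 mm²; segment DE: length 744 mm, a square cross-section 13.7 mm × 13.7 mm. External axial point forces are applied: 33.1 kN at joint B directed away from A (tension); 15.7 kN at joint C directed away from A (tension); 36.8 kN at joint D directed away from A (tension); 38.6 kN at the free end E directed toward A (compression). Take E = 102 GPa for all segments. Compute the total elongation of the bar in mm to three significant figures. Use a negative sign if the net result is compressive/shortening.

-1.21 mm

Internal axial forces (sectioning from the free end, tension +): N_DE = -38.6 kN, N_CD = -1.8 kN, N_BC = 13.9 kN, N_AB = 47 kN.
A_BC = 479.1 mm².
A_DE = 187.7 mm².
δ_AB = 47000·742/(1220·102000) = 0.2802 mm
δ_BC = 13900·625/(479.1·102000) = 0.1778 mm
δ_CD = -1800·826/(87.2·102000) = -0.1672 mm
δ_DE = -38600·744/(187.7·102000) = -1.5 mm
δ = Σδ_i = -1.209 mm.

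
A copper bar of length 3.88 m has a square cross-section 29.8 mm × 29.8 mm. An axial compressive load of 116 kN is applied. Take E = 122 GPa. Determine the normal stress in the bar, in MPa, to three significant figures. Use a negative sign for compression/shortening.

-131 MPa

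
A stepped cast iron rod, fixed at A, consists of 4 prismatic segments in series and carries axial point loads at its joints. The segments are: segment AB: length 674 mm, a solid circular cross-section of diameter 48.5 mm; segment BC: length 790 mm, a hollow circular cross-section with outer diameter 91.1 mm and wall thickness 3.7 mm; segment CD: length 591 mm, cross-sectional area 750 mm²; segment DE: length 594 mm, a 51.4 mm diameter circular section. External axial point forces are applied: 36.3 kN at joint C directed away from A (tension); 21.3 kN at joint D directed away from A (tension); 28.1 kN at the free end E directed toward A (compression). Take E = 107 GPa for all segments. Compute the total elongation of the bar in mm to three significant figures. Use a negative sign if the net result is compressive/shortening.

Internal axial forces (sectioning from the free end, tension +): N_DE = -28.1 kN, N_CD = -6.8 kN, N_BC = 29.5 kN, N_AB = 29.5 kN.
A_AB = 1847 mm².
A_BC = 1016 mm².
A_DE = 2075 mm².
δ_AB = 29500·674/(1847·107000) = 0.1006 mm
δ_BC = 29500·790/(1016·107000) = 0.2144 mm
δ_CD = -6800·591/(750·107000) = -0.05008 mm
δ_DE = -28100·594/(2075·107000) = -0.07518 mm
δ = Σδ_i = 0.1897 mm.

0.190 mm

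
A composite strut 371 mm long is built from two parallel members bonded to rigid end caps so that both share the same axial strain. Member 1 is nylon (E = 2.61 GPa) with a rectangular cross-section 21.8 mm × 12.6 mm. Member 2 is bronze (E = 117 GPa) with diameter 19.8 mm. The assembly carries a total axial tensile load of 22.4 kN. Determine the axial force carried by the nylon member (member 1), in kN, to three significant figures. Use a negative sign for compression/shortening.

0.437 kN

A_1 = 274.7 mm².
A_2 = 307.9 mm².
Equal strain + equilibrium ⇒ each member carries load in proportion to AE: A₁E₁ = 716900 N, A₂E₂ = 36030000 N, ΣAE = 36740000 N.
F₁ = P·A₁E₁/ΣAE = 22400·716900/36740000 = 437.1 N.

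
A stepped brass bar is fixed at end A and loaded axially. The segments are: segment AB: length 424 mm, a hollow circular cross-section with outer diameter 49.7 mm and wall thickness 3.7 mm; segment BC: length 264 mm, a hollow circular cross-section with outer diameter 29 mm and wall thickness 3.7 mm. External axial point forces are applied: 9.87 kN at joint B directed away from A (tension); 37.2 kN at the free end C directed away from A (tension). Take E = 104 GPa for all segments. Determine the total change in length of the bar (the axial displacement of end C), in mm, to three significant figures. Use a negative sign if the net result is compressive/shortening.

0.680 mm

Internal axial forces (sectioning from the free end, tension +): N_BC = 37.2 kN, N_AB = 47.07 kN.
A_AB = 534.7 mm².
A_BC = 294.1 mm².
δ_AB = 47070·424/(534.7·104000) = 0.3589 mm
δ_BC = 37200·264/(294.1·104000) = 0.3211 mm
δ = Σδ_i = 0.68 mm.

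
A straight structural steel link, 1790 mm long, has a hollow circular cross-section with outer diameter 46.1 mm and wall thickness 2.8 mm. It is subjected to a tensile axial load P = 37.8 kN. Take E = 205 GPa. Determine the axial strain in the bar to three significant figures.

4.84e-04

A = 380.9 mm².
σ = N/A = 99.24 MPa; ε = σ/E = 99.24/205000 = 4.841e-04.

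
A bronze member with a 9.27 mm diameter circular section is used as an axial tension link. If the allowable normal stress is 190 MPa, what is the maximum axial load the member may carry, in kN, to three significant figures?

A = 67.49 mm².
P_max = σ_allow · A = 190 · 67.49 = 12820 N = 12.82 kN.

12.8 kN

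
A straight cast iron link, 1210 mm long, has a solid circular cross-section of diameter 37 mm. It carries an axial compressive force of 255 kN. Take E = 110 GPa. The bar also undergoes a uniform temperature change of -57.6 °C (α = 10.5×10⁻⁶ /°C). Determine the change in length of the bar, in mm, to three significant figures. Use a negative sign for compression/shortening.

-3.34 mm

A = 1075 mm².
δ_mech = NL/(AE) = -255000·1210/(1075·110000) = -2.609 mm.
δ_thermal = αLΔT = 10.5e-6·1210·-57.6 = -0.7318 mm.
δ = δ_mech + δ_thermal = -3.341 mm.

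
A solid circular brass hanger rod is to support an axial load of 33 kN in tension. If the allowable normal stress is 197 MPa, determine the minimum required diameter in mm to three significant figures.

14.6 mm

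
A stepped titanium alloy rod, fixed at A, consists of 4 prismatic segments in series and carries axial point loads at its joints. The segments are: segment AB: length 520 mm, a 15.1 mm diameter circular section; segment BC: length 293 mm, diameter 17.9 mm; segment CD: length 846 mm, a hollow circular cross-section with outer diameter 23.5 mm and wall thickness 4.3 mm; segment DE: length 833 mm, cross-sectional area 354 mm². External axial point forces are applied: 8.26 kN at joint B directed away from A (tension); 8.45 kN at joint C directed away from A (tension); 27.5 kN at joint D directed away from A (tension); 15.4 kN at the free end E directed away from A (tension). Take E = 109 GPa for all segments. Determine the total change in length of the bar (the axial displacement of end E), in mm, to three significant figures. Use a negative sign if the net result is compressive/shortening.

Internal axial forces (sectioning from the free end, tension +): N_DE = 15.4 kN, N_CD = 42.9 kN, N_BC = 51.35 kN, N_AB = 59.61 kN.
A_AB = 179.1 mm².
A_BC = 251.6 mm².
A_CD = 259.4 mm².
δ_AB = 59610·520/(179.1·109000) = 1.588 mm
δ_BC = 51350·293/(251.6·109000) = 0.5485 mm
δ_CD = 42900·846/(259.4·109000) = 1.284 mm
δ_DE = 15400·833/(354·109000) = 0.3325 mm
δ = Σδ_i = 3.753 mm.

3.75 mm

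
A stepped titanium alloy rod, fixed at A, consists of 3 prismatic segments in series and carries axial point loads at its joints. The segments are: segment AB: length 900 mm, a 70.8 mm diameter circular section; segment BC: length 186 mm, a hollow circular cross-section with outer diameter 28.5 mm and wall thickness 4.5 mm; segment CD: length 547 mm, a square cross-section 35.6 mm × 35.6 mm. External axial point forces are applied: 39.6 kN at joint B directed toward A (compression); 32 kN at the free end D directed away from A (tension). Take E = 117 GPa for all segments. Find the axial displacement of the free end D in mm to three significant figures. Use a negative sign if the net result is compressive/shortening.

Internal axial forces (sectioning from the free end, tension +): N_CD = 32 kN, N_BC = 32 kN, N_AB = -7.6 kN.
A_AB = 3937 mm².
A_BC = 339.3 mm².
A_CD = 1267 mm².
δ_AB = -7600·900/(3937·117000) = -0.01485 mm
δ_BC = 32000·186/(339.3·117000) = 0.1499 mm
δ_CD = 32000·547/(1267·117000) = 0.118 mm
δ = Σδ_i = 0.2531 mm.

0.253 mm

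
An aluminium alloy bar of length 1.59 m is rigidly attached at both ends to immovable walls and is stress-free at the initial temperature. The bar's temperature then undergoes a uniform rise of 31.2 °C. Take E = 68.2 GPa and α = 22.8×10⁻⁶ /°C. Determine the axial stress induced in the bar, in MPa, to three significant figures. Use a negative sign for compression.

-48.5 MPa

Free thermal expansion αLΔT = 22.8e-6 · 1590 · 31.2 = 1.131 mm.
The walls impose strain ε = −(1.131)/1590 = -7.1136e-04; σ = Eε = 68200 · -7.1136e-04 = -48.51 MPa.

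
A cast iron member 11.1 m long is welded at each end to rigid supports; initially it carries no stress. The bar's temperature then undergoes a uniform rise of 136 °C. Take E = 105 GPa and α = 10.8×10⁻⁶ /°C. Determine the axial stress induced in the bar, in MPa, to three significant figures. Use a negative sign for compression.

-154 MPa

Free thermal expansion αLΔT = 10.8e-6 · 11100 · 136 = 16.3 mm.
The walls impose strain ε = −(16.3)/11100 = -1.4688e-03; σ = Eε = 105000 · -1.4688e-03 = -154.2 MPa.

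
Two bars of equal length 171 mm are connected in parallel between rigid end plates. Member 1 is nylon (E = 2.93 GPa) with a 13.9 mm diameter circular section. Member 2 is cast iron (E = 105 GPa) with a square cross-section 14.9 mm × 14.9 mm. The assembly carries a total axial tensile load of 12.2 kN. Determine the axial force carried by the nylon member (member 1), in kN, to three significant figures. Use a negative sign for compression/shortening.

0.228 kN

A_1 = 151.7 mm².
A_2 = 222 mm².
Equal strain + equilibrium ⇒ each member carries load in proportion to AE: A₁E₁ = 444600 N, A₂E₂ = 23310000 N, ΣAE = 23760000 N.
F₁ = P·A₁E₁/ΣAE = 12200·444600/23760000 = 228.3 N.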